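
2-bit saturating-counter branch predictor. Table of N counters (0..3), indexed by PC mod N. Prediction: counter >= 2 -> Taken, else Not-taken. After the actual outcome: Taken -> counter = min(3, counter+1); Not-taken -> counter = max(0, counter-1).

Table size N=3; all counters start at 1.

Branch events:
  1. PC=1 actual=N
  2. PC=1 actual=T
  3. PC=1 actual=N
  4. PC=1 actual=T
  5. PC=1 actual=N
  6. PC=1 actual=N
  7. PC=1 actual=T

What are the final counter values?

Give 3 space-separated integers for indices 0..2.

Ev 1: PC=1 idx=1 pred=N actual=N -> ctr[1]=0
Ev 2: PC=1 idx=1 pred=N actual=T -> ctr[1]=1
Ev 3: PC=1 idx=1 pred=N actual=N -> ctr[1]=0
Ev 4: PC=1 idx=1 pred=N actual=T -> ctr[1]=1
Ev 5: PC=1 idx=1 pred=N actual=N -> ctr[1]=0
Ev 6: PC=1 idx=1 pred=N actual=N -> ctr[1]=0
Ev 7: PC=1 idx=1 pred=N actual=T -> ctr[1]=1

Answer: 1 1 1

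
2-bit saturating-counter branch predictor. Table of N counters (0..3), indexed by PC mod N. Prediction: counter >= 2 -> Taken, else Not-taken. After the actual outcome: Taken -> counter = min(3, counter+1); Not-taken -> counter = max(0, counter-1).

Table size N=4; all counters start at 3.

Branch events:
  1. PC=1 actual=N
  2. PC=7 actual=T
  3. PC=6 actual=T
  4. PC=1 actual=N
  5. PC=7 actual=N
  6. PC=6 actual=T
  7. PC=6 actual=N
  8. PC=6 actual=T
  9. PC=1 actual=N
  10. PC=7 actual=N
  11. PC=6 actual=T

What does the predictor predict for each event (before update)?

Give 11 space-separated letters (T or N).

Answer: T T T T T T T T N T T

Derivation:
Ev 1: PC=1 idx=1 pred=T actual=N -> ctr[1]=2
Ev 2: PC=7 idx=3 pred=T actual=T -> ctr[3]=3
Ev 3: PC=6 idx=2 pred=T actual=T -> ctr[2]=3
Ev 4: PC=1 idx=1 pred=T actual=N -> ctr[1]=1
Ev 5: PC=7 idx=3 pred=T actual=N -> ctr[3]=2
Ev 6: PC=6 idx=2 pred=T actual=T -> ctr[2]=3
Ev 7: PC=6 idx=2 pred=T actual=N -> ctr[2]=2
Ev 8: PC=6 idx=2 pred=T actual=T -> ctr[2]=3
Ev 9: PC=1 idx=1 pred=N actual=N -> ctr[1]=0
Ev 10: PC=7 idx=3 pred=T actual=N -> ctr[3]=1
Ev 11: PC=6 idx=2 pred=T actual=T -> ctr[2]=3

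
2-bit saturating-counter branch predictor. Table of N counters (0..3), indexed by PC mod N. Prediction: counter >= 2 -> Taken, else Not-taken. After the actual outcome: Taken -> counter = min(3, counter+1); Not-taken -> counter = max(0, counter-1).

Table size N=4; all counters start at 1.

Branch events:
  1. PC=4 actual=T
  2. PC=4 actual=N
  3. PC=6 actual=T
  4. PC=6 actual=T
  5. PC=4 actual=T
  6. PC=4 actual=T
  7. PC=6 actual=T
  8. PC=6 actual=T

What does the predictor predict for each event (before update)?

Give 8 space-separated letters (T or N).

Answer: N T N T N T T T

Derivation:
Ev 1: PC=4 idx=0 pred=N actual=T -> ctr[0]=2
Ev 2: PC=4 idx=0 pred=T actual=N -> ctr[0]=1
Ev 3: PC=6 idx=2 pred=N actual=T -> ctr[2]=2
Ev 4: PC=6 idx=2 pred=T actual=T -> ctr[2]=3
Ev 5: PC=4 idx=0 pred=N actual=T -> ctr[0]=2
Ev 6: PC=4 idx=0 pred=T actual=T -> ctr[0]=3
Ev 7: PC=6 idx=2 pred=T actual=T -> ctr[2]=3
Ev 8: PC=6 idx=2 pred=T actual=T -> ctr[2]=3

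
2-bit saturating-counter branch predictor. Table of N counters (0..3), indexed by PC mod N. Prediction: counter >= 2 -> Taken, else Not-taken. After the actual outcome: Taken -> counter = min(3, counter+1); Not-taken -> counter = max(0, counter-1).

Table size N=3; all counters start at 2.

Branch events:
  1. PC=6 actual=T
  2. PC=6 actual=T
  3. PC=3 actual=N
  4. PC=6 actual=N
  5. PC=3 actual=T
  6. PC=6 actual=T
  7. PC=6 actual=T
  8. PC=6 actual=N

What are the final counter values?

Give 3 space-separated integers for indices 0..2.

Ev 1: PC=6 idx=0 pred=T actual=T -> ctr[0]=3
Ev 2: PC=6 idx=0 pred=T actual=T -> ctr[0]=3
Ev 3: PC=3 idx=0 pred=T actual=N -> ctr[0]=2
Ev 4: PC=6 idx=0 pred=T actual=N -> ctr[0]=1
Ev 5: PC=3 idx=0 pred=N actual=T -> ctr[0]=2
Ev 6: PC=6 idx=0 pred=T actual=T -> ctr[0]=3
Ev 7: PC=6 idx=0 pred=T actual=T -> ctr[0]=3
Ev 8: PC=6 idx=0 pred=T actual=N -> ctr[0]=2

Answer: 2 2 2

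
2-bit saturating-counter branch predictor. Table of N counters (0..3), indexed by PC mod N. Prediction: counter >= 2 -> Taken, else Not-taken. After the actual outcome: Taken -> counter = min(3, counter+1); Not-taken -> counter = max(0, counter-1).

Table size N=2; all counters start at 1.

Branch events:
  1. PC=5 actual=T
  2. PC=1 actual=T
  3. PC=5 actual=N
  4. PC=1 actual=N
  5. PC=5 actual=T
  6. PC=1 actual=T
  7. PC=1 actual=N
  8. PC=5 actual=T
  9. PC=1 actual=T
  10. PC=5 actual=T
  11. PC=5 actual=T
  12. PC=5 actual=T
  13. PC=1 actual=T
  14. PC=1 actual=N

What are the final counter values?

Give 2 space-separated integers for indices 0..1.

Answer: 1 2

Derivation:
Ev 1: PC=5 idx=1 pred=N actual=T -> ctr[1]=2
Ev 2: PC=1 idx=1 pred=T actual=T -> ctr[1]=3
Ev 3: PC=5 idx=1 pred=T actual=N -> ctr[1]=2
Ev 4: PC=1 idx=1 pred=T actual=N -> ctr[1]=1
Ev 5: PC=5 idx=1 pred=N actual=T -> ctr[1]=2
Ev 6: PC=1 idx=1 pred=T actual=T -> ctr[1]=3
Ev 7: PC=1 idx=1 pred=T actual=N -> ctr[1]=2
Ev 8: PC=5 idx=1 pred=T actual=T -> ctr[1]=3
Ev 9: PC=1 idx=1 pred=T actual=T -> ctr[1]=3
Ev 10: PC=5 idx=1 pred=T actual=T -> ctr[1]=3
Ev 11: PC=5 idx=1 pred=T actual=T -> ctr[1]=3
Ev 12: PC=5 idx=1 pred=T actual=T -> ctr[1]=3
Ev 13: PC=1 idx=1 pred=T actual=T -> ctr[1]=3
Ev 14: PC=1 idx=1 pred=T actual=N -> ctr[1]=2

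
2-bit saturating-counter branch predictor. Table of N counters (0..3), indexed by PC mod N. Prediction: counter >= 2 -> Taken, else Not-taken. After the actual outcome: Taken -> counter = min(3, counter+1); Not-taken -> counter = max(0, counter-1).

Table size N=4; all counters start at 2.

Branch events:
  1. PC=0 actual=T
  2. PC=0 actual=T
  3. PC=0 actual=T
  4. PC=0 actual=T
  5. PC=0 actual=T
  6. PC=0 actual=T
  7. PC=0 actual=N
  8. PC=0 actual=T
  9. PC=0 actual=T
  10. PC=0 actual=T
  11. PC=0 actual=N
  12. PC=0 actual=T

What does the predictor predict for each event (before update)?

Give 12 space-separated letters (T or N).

Answer: T T T T T T T T T T T T

Derivation:
Ev 1: PC=0 idx=0 pred=T actual=T -> ctr[0]=3
Ev 2: PC=0 idx=0 pred=T actual=T -> ctr[0]=3
Ev 3: PC=0 idx=0 pred=T actual=T -> ctr[0]=3
Ev 4: PC=0 idx=0 pred=T actual=T -> ctr[0]=3
Ev 5: PC=0 idx=0 pred=T actual=T -> ctr[0]=3
Ev 6: PC=0 idx=0 pred=T actual=T -> ctr[0]=3
Ev 7: PC=0 idx=0 pred=T actual=N -> ctr[0]=2
Ev 8: PC=0 idx=0 pred=T actual=T -> ctr[0]=3
Ev 9: PC=0 idx=0 pred=T actual=T -> ctr[0]=3
Ev 10: PC=0 idx=0 pred=T actual=T -> ctr[0]=3
Ev 11: PC=0 idx=0 pred=T actual=N -> ctr[0]=2
Ev 12: PC=0 idx=0 pred=T actual=T -> ctr[0]=3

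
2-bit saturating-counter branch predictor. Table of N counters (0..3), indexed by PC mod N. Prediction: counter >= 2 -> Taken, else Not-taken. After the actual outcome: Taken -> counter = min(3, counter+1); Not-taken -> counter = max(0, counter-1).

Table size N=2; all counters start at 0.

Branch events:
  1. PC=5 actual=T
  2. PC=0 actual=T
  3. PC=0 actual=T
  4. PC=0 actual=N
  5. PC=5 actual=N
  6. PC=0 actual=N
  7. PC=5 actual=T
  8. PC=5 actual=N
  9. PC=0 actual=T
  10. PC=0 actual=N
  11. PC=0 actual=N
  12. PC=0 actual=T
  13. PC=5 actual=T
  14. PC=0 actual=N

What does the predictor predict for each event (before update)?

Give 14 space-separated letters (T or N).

Answer: N N N T N N N N N N N N N N

Derivation:
Ev 1: PC=5 idx=1 pred=N actual=T -> ctr[1]=1
Ev 2: PC=0 idx=0 pred=N actual=T -> ctr[0]=1
Ev 3: PC=0 idx=0 pred=N actual=T -> ctr[0]=2
Ev 4: PC=0 idx=0 pred=T actual=N -> ctr[0]=1
Ev 5: PC=5 idx=1 pred=N actual=N -> ctr[1]=0
Ev 6: PC=0 idx=0 pred=N actual=N -> ctr[0]=0
Ev 7: PC=5 idx=1 pred=N actual=T -> ctr[1]=1
Ev 8: PC=5 idx=1 pred=N actual=N -> ctr[1]=0
Ev 9: PC=0 idx=0 pred=N actual=T -> ctr[0]=1
Ev 10: PC=0 idx=0 pred=N actual=N -> ctr[0]=0
Ev 11: PC=0 idx=0 pred=N actual=N -> ctr[0]=0
Ev 12: PC=0 idx=0 pred=N actual=T -> ctr[0]=1
Ev 13: PC=5 idx=1 pred=N actual=T -> ctr[1]=1
Ev 14: PC=0 idx=0 pred=N actual=N -> ctr[0]=0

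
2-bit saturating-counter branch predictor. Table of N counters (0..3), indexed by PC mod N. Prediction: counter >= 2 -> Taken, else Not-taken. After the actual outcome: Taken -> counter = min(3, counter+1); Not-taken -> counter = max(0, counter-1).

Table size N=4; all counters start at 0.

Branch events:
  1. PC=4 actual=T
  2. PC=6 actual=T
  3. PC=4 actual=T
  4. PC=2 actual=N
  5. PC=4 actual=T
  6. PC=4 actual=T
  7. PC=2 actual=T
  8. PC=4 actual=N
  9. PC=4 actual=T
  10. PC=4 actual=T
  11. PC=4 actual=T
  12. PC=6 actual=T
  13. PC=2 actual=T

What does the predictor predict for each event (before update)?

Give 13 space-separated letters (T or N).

Ev 1: PC=4 idx=0 pred=N actual=T -> ctr[0]=1
Ev 2: PC=6 idx=2 pred=N actual=T -> ctr[2]=1
Ev 3: PC=4 idx=0 pred=N actual=T -> ctr[0]=2
Ev 4: PC=2 idx=2 pred=N actual=N -> ctr[2]=0
Ev 5: PC=4 idx=0 pred=T actual=T -> ctr[0]=3
Ev 6: PC=4 idx=0 pred=T actual=T -> ctr[0]=3
Ev 7: PC=2 idx=2 pred=N actual=T -> ctr[2]=1
Ev 8: PC=4 idx=0 pred=T actual=N -> ctr[0]=2
Ev 9: PC=4 idx=0 pred=T actual=T -> ctr[0]=3
Ev 10: PC=4 idx=0 pred=T actual=T -> ctr[0]=3
Ev 11: PC=4 idx=0 pred=T actual=T -> ctr[0]=3
Ev 12: PC=6 idx=2 pred=N actual=T -> ctr[2]=2
Ev 13: PC=2 idx=2 pred=T actual=T -> ctr[2]=3

Answer: N N N N T T N T T T T N T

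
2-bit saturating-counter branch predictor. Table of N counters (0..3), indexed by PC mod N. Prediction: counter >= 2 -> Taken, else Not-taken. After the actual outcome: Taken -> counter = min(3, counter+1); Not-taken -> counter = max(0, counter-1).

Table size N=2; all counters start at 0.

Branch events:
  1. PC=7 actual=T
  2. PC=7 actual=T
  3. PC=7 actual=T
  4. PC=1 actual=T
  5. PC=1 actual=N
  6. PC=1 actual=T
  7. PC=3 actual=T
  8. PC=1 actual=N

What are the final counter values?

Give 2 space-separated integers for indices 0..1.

Answer: 0 2

Derivation:
Ev 1: PC=7 idx=1 pred=N actual=T -> ctr[1]=1
Ev 2: PC=7 idx=1 pred=N actual=T -> ctr[1]=2
Ev 3: PC=7 idx=1 pred=T actual=T -> ctr[1]=3
Ev 4: PC=1 idx=1 pred=T actual=T -> ctr[1]=3
Ev 5: PC=1 idx=1 pred=T actual=N -> ctr[1]=2
Ev 6: PC=1 idx=1 pred=T actual=T -> ctr[1]=3
Ev 7: PC=3 idx=1 pred=T actual=T -> ctr[1]=3
Ev 8: PC=1 idx=1 pred=T actual=N -> ctr[1]=2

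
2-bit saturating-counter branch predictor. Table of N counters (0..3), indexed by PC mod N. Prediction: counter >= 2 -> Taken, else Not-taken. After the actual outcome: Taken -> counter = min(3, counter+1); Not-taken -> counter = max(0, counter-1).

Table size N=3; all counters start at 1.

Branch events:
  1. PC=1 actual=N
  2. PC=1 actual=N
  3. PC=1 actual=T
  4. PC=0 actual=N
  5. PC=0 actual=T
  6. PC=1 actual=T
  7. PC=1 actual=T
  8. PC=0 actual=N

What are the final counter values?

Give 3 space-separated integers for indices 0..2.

Ev 1: PC=1 idx=1 pred=N actual=N -> ctr[1]=0
Ev 2: PC=1 idx=1 pred=N actual=N -> ctr[1]=0
Ev 3: PC=1 idx=1 pred=N actual=T -> ctr[1]=1
Ev 4: PC=0 idx=0 pred=N actual=N -> ctr[0]=0
Ev 5: PC=0 idx=0 pred=N actual=T -> ctr[0]=1
Ev 6: PC=1 idx=1 pred=N actual=T -> ctr[1]=2
Ev 7: PC=1 idx=1 pred=T actual=T -> ctr[1]=3
Ev 8: PC=0 idx=0 pred=N actual=N -> ctr[0]=0

Answer: 0 3 1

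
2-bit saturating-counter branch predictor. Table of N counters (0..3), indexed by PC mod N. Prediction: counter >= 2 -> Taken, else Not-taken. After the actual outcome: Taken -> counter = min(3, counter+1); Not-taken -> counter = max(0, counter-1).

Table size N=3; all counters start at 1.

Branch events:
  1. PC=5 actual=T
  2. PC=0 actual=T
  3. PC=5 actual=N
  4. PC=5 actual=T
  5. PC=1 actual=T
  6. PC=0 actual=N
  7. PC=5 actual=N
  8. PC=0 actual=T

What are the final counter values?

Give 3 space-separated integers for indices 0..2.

Answer: 2 2 1

Derivation:
Ev 1: PC=5 idx=2 pred=N actual=T -> ctr[2]=2
Ev 2: PC=0 idx=0 pred=N actual=T -> ctr[0]=2
Ev 3: PC=5 idx=2 pred=T actual=N -> ctr[2]=1
Ev 4: PC=5 idx=2 pred=N actual=T -> ctr[2]=2
Ev 5: PC=1 idx=1 pred=N actual=T -> ctr[1]=2
Ev 6: PC=0 idx=0 pred=T actual=N -> ctr[0]=1
Ev 7: PC=5 idx=2 pred=T actual=N -> ctr[2]=1
Ev 8: PC=0 idx=0 pred=N actual=T -> ctr[0]=2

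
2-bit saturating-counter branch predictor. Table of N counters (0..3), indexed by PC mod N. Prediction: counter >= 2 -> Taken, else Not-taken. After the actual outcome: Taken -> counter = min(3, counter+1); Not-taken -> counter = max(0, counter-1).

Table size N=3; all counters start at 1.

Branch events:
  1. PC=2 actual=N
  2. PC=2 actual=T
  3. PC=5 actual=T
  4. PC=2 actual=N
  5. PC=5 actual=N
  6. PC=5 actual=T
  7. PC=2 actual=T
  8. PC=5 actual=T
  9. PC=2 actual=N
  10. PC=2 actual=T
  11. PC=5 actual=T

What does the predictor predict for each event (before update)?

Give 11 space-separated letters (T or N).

Answer: N N N T N N N T T T T

Derivation:
Ev 1: PC=2 idx=2 pred=N actual=N -> ctr[2]=0
Ev 2: PC=2 idx=2 pred=N actual=T -> ctr[2]=1
Ev 3: PC=5 idx=2 pred=N actual=T -> ctr[2]=2
Ev 4: PC=2 idx=2 pred=T actual=N -> ctr[2]=1
Ev 5: PC=5 idx=2 pred=N actual=N -> ctr[2]=0
Ev 6: PC=5 idx=2 pred=N actual=T -> ctr[2]=1
Ev 7: PC=2 idx=2 pred=N actual=T -> ctr[2]=2
Ev 8: PC=5 idx=2 pred=T actual=T -> ctr[2]=3
Ev 9: PC=2 idx=2 pred=T actual=N -> ctr[2]=2
Ev 10: PC=2 idx=2 pred=T actual=T -> ctr[2]=3
Ev 11: PC=5 idx=2 pred=T actual=T -> ctr[2]=3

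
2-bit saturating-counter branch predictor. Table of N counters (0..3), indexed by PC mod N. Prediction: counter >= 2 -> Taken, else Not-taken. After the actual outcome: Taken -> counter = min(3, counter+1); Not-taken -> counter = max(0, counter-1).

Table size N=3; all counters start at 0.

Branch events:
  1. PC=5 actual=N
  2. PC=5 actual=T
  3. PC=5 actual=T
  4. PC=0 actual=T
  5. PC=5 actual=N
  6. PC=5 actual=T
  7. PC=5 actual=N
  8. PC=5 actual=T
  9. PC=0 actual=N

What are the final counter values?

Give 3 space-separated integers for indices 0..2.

Answer: 0 0 2

Derivation:
Ev 1: PC=5 idx=2 pred=N actual=N -> ctr[2]=0
Ev 2: PC=5 idx=2 pred=N actual=T -> ctr[2]=1
Ev 3: PC=5 idx=2 pred=N actual=T -> ctr[2]=2
Ev 4: PC=0 idx=0 pred=N actual=T -> ctr[0]=1
Ev 5: PC=5 idx=2 pred=T actual=N -> ctr[2]=1
Ev 6: PC=5 idx=2 pred=N actual=T -> ctr[2]=2
Ev 7: PC=5 idx=2 pred=T actual=N -> ctr[2]=1
Ev 8: PC=5 idx=2 pred=N actual=T -> ctr[2]=2
Ev 9: PC=0 idx=0 pred=N actual=N -> ctr[0]=0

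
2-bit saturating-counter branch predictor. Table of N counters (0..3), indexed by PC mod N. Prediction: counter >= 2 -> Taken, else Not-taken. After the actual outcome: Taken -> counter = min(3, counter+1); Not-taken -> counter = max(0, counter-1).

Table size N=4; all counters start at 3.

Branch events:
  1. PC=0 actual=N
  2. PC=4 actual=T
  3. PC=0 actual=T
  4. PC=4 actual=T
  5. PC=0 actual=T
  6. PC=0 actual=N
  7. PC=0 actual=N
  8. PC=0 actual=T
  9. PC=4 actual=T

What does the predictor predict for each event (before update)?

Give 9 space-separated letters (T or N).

Answer: T T T T T T T N T

Derivation:
Ev 1: PC=0 idx=0 pred=T actual=N -> ctr[0]=2
Ev 2: PC=4 idx=0 pred=T actual=T -> ctr[0]=3
Ev 3: PC=0 idx=0 pred=T actual=T -> ctr[0]=3
Ev 4: PC=4 idx=0 pred=T actual=T -> ctr[0]=3
Ev 5: PC=0 idx=0 pred=T actual=T -> ctr[0]=3
Ev 6: PC=0 idx=0 pred=T actual=N -> ctr[0]=2
Ev 7: PC=0 idx=0 pred=T actual=N -> ctr[0]=1
Ev 8: PC=0 idx=0 pred=N actual=T -> ctr[0]=2
Ev 9: PC=4 idx=0 pred=T actual=T -> ctr[0]=3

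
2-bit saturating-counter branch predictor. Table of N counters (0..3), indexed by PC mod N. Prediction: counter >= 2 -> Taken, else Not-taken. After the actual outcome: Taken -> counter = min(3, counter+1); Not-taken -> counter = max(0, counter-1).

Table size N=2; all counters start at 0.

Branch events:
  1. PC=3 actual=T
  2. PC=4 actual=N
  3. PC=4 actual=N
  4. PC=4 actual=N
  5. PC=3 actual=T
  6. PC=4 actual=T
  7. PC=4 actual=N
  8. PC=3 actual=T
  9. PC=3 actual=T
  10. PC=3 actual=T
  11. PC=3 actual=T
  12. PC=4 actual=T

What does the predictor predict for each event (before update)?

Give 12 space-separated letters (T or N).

Answer: N N N N N N N T T T T N

Derivation:
Ev 1: PC=3 idx=1 pred=N actual=T -> ctr[1]=1
Ev 2: PC=4 idx=0 pred=N actual=N -> ctr[0]=0
Ev 3: PC=4 idx=0 pred=N actual=N -> ctr[0]=0
Ev 4: PC=4 idx=0 pred=N actual=N -> ctr[0]=0
Ev 5: PC=3 idx=1 pred=N actual=T -> ctr[1]=2
Ev 6: PC=4 idx=0 pred=N actual=T -> ctr[0]=1
Ev 7: PC=4 idx=0 pred=N actual=N -> ctr[0]=0
Ev 8: PC=3 idx=1 pred=T actual=T -> ctr[1]=3
Ev 9: PC=3 idx=1 pred=T actual=T -> ctr[1]=3
Ev 10: PC=3 idx=1 pred=T actual=T -> ctr[1]=3
Ev 11: PC=3 idx=1 pred=T actual=T -> ctr[1]=3
Ev 12: PC=4 idx=0 pred=N actual=T -> ctr[0]=1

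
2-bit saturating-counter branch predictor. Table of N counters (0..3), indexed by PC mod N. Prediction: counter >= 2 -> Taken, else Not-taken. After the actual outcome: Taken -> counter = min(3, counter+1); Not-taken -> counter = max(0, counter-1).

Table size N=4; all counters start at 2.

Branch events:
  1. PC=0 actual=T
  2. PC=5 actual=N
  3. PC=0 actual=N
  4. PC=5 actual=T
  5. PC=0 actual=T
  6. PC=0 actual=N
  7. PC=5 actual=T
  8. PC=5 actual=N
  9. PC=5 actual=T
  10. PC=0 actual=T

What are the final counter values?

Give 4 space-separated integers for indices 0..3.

Answer: 3 3 2 2

Derivation:
Ev 1: PC=0 idx=0 pred=T actual=T -> ctr[0]=3
Ev 2: PC=5 idx=1 pred=T actual=N -> ctr[1]=1
Ev 3: PC=0 idx=0 pred=T actual=N -> ctr[0]=2
Ev 4: PC=5 idx=1 pred=N actual=T -> ctr[1]=2
Ev 5: PC=0 idx=0 pred=T actual=T -> ctr[0]=3
Ev 6: PC=0 idx=0 pred=T actual=N -> ctr[0]=2
Ev 7: PC=5 idx=1 pred=T actual=T -> ctr[1]=3
Ev 8: PC=5 idx=1 pred=T actual=N -> ctr[1]=2
Ev 9: PC=5 idx=1 pred=T actual=T -> ctr[1]=3
Ev 10: PC=0 idx=0 pred=T actual=T -> ctr[0]=3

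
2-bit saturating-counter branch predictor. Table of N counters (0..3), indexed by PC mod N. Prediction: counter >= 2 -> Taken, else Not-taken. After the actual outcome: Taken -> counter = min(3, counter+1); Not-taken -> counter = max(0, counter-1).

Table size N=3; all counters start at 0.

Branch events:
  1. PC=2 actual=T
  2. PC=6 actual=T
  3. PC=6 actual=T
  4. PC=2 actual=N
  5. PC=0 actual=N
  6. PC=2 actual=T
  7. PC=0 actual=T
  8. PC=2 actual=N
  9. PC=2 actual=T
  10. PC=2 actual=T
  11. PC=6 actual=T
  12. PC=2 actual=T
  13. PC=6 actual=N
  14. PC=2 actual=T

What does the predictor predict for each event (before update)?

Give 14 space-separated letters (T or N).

Answer: N N N N T N N N N N T T T T

Derivation:
Ev 1: PC=2 idx=2 pred=N actual=T -> ctr[2]=1
Ev 2: PC=6 idx=0 pred=N actual=T -> ctr[0]=1
Ev 3: PC=6 idx=0 pred=N actual=T -> ctr[0]=2
Ev 4: PC=2 idx=2 pred=N actual=N -> ctr[2]=0
Ev 5: PC=0 idx=0 pred=T actual=N -> ctr[0]=1
Ev 6: PC=2 idx=2 pred=N actual=T -> ctr[2]=1
Ev 7: PC=0 idx=0 pred=N actual=T -> ctr[0]=2
Ev 8: PC=2 idx=2 pred=N actual=N -> ctr[2]=0
Ev 9: PC=2 idx=2 pred=N actual=T -> ctr[2]=1
Ev 10: PC=2 idx=2 pred=N actual=T -> ctr[2]=2
Ev 11: PC=6 idx=0 pred=T actual=T -> ctr[0]=3
Ev 12: PC=2 idx=2 pred=T actual=T -> ctr[2]=3
Ev 13: PC=6 idx=0 pred=T actual=N -> ctr[0]=2
Ev 14: PC=2 idx=2 pred=T actual=T -> ctr[2]=3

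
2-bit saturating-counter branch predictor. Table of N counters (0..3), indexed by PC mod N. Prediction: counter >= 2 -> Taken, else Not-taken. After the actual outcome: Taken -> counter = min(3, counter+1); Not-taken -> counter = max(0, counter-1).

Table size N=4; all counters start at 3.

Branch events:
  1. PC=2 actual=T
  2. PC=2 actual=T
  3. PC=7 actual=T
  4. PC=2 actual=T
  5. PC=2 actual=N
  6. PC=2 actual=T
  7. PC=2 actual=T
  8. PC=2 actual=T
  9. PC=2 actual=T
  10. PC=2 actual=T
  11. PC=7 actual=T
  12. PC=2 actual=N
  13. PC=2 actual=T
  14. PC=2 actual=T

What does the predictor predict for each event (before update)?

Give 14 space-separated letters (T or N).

Ev 1: PC=2 idx=2 pred=T actual=T -> ctr[2]=3
Ev 2: PC=2 idx=2 pred=T actual=T -> ctr[2]=3
Ev 3: PC=7 idx=3 pred=T actual=T -> ctr[3]=3
Ev 4: PC=2 idx=2 pred=T actual=T -> ctr[2]=3
Ev 5: PC=2 idx=2 pred=T actual=N -> ctr[2]=2
Ev 6: PC=2 idx=2 pred=T actual=T -> ctr[2]=3
Ev 7: PC=2 idx=2 pred=T actual=T -> ctr[2]=3
Ev 8: PC=2 idx=2 pred=T actual=T -> ctr[2]=3
Ev 9: PC=2 idx=2 pred=T actual=T -> ctr[2]=3
Ev 10: PC=2 idx=2 pred=T actual=T -> ctr[2]=3
Ev 11: PC=7 idx=3 pred=T actual=T -> ctr[3]=3
Ev 12: PC=2 idx=2 pred=T actual=N -> ctr[2]=2
Ev 13: PC=2 idx=2 pred=T actual=T -> ctr[2]=3
Ev 14: PC=2 idx=2 pred=T actual=T -> ctr[2]=3

Answer: T T T T T T T T T T T T T T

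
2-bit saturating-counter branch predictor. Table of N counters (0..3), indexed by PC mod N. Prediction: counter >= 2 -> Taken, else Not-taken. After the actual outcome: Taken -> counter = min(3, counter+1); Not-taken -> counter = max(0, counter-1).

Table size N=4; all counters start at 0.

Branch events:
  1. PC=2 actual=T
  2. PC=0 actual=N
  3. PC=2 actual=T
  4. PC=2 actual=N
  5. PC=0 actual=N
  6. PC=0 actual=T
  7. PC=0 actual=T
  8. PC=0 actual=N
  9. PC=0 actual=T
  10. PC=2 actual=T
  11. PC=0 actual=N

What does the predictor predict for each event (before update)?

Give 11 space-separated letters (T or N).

Answer: N N N T N N N T N N T

Derivation:
Ev 1: PC=2 idx=2 pred=N actual=T -> ctr[2]=1
Ev 2: PC=0 idx=0 pred=N actual=N -> ctr[0]=0
Ev 3: PC=2 idx=2 pred=N actual=T -> ctr[2]=2
Ev 4: PC=2 idx=2 pred=T actual=N -> ctr[2]=1
Ev 5: PC=0 idx=0 pred=N actual=N -> ctr[0]=0
Ev 6: PC=0 idx=0 pred=N actual=T -> ctr[0]=1
Ev 7: PC=0 idx=0 pred=N actual=T -> ctr[0]=2
Ev 8: PC=0 idx=0 pred=T actual=N -> ctr[0]=1
Ev 9: PC=0 idx=0 pred=N actual=T -> ctr[0]=2
Ev 10: PC=2 idx=2 pred=N actual=T -> ctr[2]=2
Ev 11: PC=0 idx=0 pred=T actual=N -> ctr[0]=1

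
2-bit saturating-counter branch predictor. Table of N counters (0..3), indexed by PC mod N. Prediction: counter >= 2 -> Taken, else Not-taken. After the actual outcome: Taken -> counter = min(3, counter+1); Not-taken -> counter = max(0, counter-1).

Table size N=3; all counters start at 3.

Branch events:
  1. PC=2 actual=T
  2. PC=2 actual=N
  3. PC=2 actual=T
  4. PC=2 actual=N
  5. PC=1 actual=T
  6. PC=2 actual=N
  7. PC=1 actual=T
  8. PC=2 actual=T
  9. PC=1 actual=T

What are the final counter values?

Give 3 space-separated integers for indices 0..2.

Ev 1: PC=2 idx=2 pred=T actual=T -> ctr[2]=3
Ev 2: PC=2 idx=2 pred=T actual=N -> ctr[2]=2
Ev 3: PC=2 idx=2 pred=T actual=T -> ctr[2]=3
Ev 4: PC=2 idx=2 pred=T actual=N -> ctr[2]=2
Ev 5: PC=1 idx=1 pred=T actual=T -> ctr[1]=3
Ev 6: PC=2 idx=2 pred=T actual=N -> ctr[2]=1
Ev 7: PC=1 idx=1 pred=T actual=T -> ctr[1]=3
Ev 8: PC=2 idx=2 pred=N actual=T -> ctr[2]=2
Ev 9: PC=1 idx=1 pred=T actual=T -> ctr[1]=3

Answer: 3 3 2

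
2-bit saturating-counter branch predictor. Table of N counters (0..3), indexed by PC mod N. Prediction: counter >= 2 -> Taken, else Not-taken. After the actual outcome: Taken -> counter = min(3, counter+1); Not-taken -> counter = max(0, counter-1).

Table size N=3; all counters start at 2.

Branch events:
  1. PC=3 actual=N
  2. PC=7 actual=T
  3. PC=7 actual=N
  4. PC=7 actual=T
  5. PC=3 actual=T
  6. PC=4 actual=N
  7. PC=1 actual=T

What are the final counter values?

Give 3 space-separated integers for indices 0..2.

Answer: 2 3 2

Derivation:
Ev 1: PC=3 idx=0 pred=T actual=N -> ctr[0]=1
Ev 2: PC=7 idx=1 pred=T actual=T -> ctr[1]=3
Ev 3: PC=7 idx=1 pred=T actual=N -> ctr[1]=2
Ev 4: PC=7 idx=1 pred=T actual=T -> ctr[1]=3
Ev 5: PC=3 idx=0 pred=N actual=T -> ctr[0]=2
Ev 6: PC=4 idx=1 pred=T actual=N -> ctr[1]=2
Ev 7: PC=1 idx=1 pred=T actual=T -> ctr[1]=3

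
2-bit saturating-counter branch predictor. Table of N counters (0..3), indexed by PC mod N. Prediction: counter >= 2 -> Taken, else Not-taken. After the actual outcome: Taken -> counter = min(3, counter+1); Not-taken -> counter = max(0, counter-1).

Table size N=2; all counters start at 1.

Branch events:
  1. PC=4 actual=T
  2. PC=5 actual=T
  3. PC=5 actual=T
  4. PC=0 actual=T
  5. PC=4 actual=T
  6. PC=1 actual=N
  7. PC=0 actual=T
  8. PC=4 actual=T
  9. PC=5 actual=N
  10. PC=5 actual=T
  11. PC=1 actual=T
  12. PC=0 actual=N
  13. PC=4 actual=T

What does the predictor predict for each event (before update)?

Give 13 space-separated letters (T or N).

Ev 1: PC=4 idx=0 pred=N actual=T -> ctr[0]=2
Ev 2: PC=5 idx=1 pred=N actual=T -> ctr[1]=2
Ev 3: PC=5 idx=1 pred=T actual=T -> ctr[1]=3
Ev 4: PC=0 idx=0 pred=T actual=T -> ctr[0]=3
Ev 5: PC=4 idx=0 pred=T actual=T -> ctr[0]=3
Ev 6: PC=1 idx=1 pred=T actual=N -> ctr[1]=2
Ev 7: PC=0 idx=0 pred=T actual=T -> ctr[0]=3
Ev 8: PC=4 idx=0 pred=T actual=T -> ctr[0]=3
Ev 9: PC=5 idx=1 pred=T actual=N -> ctr[1]=1
Ev 10: PC=5 idx=1 pred=N actual=T -> ctr[1]=2
Ev 11: PC=1 idx=1 pred=T actual=T -> ctr[1]=3
Ev 12: PC=0 idx=0 pred=T actual=N -> ctr[0]=2
Ev 13: PC=4 idx=0 pred=T actual=T -> ctr[0]=3

Answer: N N T T T T T T T N T T T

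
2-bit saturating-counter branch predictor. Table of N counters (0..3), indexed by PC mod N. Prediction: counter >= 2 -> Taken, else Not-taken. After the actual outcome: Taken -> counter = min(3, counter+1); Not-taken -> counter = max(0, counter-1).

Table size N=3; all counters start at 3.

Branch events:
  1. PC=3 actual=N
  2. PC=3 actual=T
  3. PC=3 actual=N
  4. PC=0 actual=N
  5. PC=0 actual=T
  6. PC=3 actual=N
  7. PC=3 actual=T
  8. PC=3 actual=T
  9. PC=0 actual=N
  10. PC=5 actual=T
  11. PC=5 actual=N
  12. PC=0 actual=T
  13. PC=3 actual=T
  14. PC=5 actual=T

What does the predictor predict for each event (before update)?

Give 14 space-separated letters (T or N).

Ev 1: PC=3 idx=0 pred=T actual=N -> ctr[0]=2
Ev 2: PC=3 idx=0 pred=T actual=T -> ctr[0]=3
Ev 3: PC=3 idx=0 pred=T actual=N -> ctr[0]=2
Ev 4: PC=0 idx=0 pred=T actual=N -> ctr[0]=1
Ev 5: PC=0 idx=0 pred=N actual=T -> ctr[0]=2
Ev 6: PC=3 idx=0 pred=T actual=N -> ctr[0]=1
Ev 7: PC=3 idx=0 pred=N actual=T -> ctr[0]=2
Ev 8: PC=3 idx=0 pred=T actual=T -> ctr[0]=3
Ev 9: PC=0 idx=0 pred=T actual=N -> ctr[0]=2
Ev 10: PC=5 idx=2 pred=T actual=T -> ctr[2]=3
Ev 11: PC=5 idx=2 pred=T actual=N -> ctr[2]=2
Ev 12: PC=0 idx=0 pred=T actual=T -> ctr[0]=3
Ev 13: PC=3 idx=0 pred=T actual=T -> ctr[0]=3
Ev 14: PC=5 idx=2 pred=T actual=T -> ctr[2]=3

Answer: T T T T N T N T T T T T T T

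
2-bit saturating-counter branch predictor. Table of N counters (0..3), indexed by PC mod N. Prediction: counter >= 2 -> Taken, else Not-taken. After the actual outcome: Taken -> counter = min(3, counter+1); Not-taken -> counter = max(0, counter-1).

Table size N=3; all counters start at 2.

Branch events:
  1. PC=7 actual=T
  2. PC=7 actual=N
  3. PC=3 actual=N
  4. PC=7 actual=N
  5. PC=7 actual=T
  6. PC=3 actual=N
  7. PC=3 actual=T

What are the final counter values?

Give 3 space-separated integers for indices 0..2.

Ev 1: PC=7 idx=1 pred=T actual=T -> ctr[1]=3
Ev 2: PC=7 idx=1 pred=T actual=N -> ctr[1]=2
Ev 3: PC=3 idx=0 pred=T actual=N -> ctr[0]=1
Ev 4: PC=7 idx=1 pred=T actual=N -> ctr[1]=1
Ev 5: PC=7 idx=1 pred=N actual=T -> ctr[1]=2
Ev 6: PC=3 idx=0 pred=N actual=N -> ctr[0]=0
Ev 7: PC=3 idx=0 pred=N actual=T -> ctr[0]=1

Answer: 1 2 2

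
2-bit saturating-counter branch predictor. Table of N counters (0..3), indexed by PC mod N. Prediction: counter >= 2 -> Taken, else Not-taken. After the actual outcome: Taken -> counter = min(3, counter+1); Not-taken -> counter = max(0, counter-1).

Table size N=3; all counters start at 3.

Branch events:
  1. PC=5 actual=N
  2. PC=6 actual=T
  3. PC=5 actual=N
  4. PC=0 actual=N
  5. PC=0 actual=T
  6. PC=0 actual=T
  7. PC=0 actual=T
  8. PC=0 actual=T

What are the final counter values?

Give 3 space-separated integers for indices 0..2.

Ev 1: PC=5 idx=2 pred=T actual=N -> ctr[2]=2
Ev 2: PC=6 idx=0 pred=T actual=T -> ctr[0]=3
Ev 3: PC=5 idx=2 pred=T actual=N -> ctr[2]=1
Ev 4: PC=0 idx=0 pred=T actual=N -> ctr[0]=2
Ev 5: PC=0 idx=0 pred=T actual=T -> ctr[0]=3
Ev 6: PC=0 idx=0 pred=T actual=T -> ctr[0]=3
Ev 7: PC=0 idx=0 pred=T actual=T -> ctr[0]=3
Ev 8: PC=0 idx=0 pred=T actual=T -> ctr[0]=3

Answer: 3 3 1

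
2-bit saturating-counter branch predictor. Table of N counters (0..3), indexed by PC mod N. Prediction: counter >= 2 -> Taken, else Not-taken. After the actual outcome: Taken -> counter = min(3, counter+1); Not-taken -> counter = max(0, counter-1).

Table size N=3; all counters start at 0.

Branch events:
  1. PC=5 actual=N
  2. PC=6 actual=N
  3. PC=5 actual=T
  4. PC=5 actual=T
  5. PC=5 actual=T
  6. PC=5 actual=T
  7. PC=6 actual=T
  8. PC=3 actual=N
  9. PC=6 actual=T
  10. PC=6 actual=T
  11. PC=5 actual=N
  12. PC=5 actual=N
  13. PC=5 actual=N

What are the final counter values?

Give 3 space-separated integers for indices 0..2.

Ev 1: PC=5 idx=2 pred=N actual=N -> ctr[2]=0
Ev 2: PC=6 idx=0 pred=N actual=N -> ctr[0]=0
Ev 3: PC=5 idx=2 pred=N actual=T -> ctr[2]=1
Ev 4: PC=5 idx=2 pred=N actual=T -> ctr[2]=2
Ev 5: PC=5 idx=2 pred=T actual=T -> ctr[2]=3
Ev 6: PC=5 idx=2 pred=T actual=T -> ctr[2]=3
Ev 7: PC=6 idx=0 pred=N actual=T -> ctr[0]=1
Ev 8: PC=3 idx=0 pred=N actual=N -> ctr[0]=0
Ev 9: PC=6 idx=0 pred=N actual=T -> ctr[0]=1
Ev 10: PC=6 idx=0 pred=N actual=T -> ctr[0]=2
Ev 11: PC=5 idx=2 pred=T actual=N -> ctr[2]=2
Ev 12: PC=5 idx=2 pred=T actual=N -> ctr[2]=1
Ev 13: PC=5 idx=2 pred=N actual=N -> ctr[2]=0

Answer: 2 0 0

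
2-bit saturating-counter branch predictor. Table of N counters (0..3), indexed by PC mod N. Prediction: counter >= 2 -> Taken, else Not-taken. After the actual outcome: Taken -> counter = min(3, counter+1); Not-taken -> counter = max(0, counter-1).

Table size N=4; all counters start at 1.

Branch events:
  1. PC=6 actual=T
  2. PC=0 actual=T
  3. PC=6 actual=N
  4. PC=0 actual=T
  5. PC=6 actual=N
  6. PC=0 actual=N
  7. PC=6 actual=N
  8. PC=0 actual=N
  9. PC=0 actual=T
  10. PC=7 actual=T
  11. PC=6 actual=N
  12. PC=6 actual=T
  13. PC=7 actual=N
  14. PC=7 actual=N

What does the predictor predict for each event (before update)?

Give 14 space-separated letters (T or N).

Answer: N N T T N T N T N N N N T N

Derivation:
Ev 1: PC=6 idx=2 pred=N actual=T -> ctr[2]=2
Ev 2: PC=0 idx=0 pred=N actual=T -> ctr[0]=2
Ev 3: PC=6 idx=2 pred=T actual=N -> ctr[2]=1
Ev 4: PC=0 idx=0 pred=T actual=T -> ctr[0]=3
Ev 5: PC=6 idx=2 pred=N actual=N -> ctr[2]=0
Ev 6: PC=0 idx=0 pred=T actual=N -> ctr[0]=2
Ev 7: PC=6 idx=2 pred=N actual=N -> ctr[2]=0
Ev 8: PC=0 idx=0 pred=T actual=N -> ctr[0]=1
Ev 9: PC=0 idx=0 pred=N actual=T -> ctr[0]=2
Ev 10: PC=7 idx=3 pred=N actual=T -> ctr[3]=2
Ev 11: PC=6 idx=2 pred=N actual=N -> ctr[2]=0
Ev 12: PC=6 idx=2 pred=N actual=T -> ctr[2]=1
Ev 13: PC=7 idx=3 pred=T actual=N -> ctr[3]=1
Ev 14: PC=7 idx=3 pred=N actual=N -> ctr[3]=0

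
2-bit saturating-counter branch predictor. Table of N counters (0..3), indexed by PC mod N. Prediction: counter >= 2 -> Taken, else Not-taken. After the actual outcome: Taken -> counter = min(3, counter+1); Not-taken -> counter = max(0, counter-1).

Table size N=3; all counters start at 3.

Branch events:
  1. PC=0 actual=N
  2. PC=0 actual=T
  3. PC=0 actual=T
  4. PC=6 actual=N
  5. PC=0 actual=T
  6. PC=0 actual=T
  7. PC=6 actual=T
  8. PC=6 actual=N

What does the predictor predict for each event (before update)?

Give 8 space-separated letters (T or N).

Ev 1: PC=0 idx=0 pred=T actual=N -> ctr[0]=2
Ev 2: PC=0 idx=0 pred=T actual=T -> ctr[0]=3
Ev 3: PC=0 idx=0 pred=T actual=T -> ctr[0]=3
Ev 4: PC=6 idx=0 pred=T actual=N -> ctr[0]=2
Ev 5: PC=0 idx=0 pred=T actual=T -> ctr[0]=3
Ev 6: PC=0 idx=0 pred=T actual=T -> ctr[0]=3
Ev 7: PC=6 idx=0 pred=T actual=T -> ctr[0]=3
Ev 8: PC=6 idx=0 pred=T actual=N -> ctr[0]=2

Answer: T T T T T T T T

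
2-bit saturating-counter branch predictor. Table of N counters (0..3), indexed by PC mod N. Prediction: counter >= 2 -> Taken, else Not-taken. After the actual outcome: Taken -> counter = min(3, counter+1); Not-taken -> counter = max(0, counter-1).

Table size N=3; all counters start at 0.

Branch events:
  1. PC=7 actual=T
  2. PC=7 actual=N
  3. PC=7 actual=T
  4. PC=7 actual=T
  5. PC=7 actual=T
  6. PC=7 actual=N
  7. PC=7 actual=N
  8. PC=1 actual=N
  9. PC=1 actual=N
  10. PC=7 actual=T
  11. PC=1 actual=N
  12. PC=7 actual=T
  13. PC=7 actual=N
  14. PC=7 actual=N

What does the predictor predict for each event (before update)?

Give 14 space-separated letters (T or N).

Ev 1: PC=7 idx=1 pred=N actual=T -> ctr[1]=1
Ev 2: PC=7 idx=1 pred=N actual=N -> ctr[1]=0
Ev 3: PC=7 idx=1 pred=N actual=T -> ctr[1]=1
Ev 4: PC=7 idx=1 pred=N actual=T -> ctr[1]=2
Ev 5: PC=7 idx=1 pred=T actual=T -> ctr[1]=3
Ev 6: PC=7 idx=1 pred=T actual=N -> ctr[1]=2
Ev 7: PC=7 idx=1 pred=T actual=N -> ctr[1]=1
Ev 8: PC=1 idx=1 pred=N actual=N -> ctr[1]=0
Ev 9: PC=1 idx=1 pred=N actual=N -> ctr[1]=0
Ev 10: PC=7 idx=1 pred=N actual=T -> ctr[1]=1
Ev 11: PC=1 idx=1 pred=N actual=N -> ctr[1]=0
Ev 12: PC=7 idx=1 pred=N actual=T -> ctr[1]=1
Ev 13: PC=7 idx=1 pred=N actual=N -> ctr[1]=0
Ev 14: PC=7 idx=1 pred=N actual=N -> ctr[1]=0

Answer: N N N N T T T N N N N N N N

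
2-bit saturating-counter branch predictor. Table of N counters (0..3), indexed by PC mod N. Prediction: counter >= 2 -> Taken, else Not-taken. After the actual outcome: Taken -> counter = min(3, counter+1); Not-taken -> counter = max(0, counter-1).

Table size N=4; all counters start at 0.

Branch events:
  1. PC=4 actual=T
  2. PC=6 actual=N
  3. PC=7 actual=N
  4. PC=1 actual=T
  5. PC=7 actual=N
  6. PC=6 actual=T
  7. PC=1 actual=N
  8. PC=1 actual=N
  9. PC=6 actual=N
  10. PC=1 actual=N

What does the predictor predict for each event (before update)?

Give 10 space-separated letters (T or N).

Ev 1: PC=4 idx=0 pred=N actual=T -> ctr[0]=1
Ev 2: PC=6 idx=2 pred=N actual=N -> ctr[2]=0
Ev 3: PC=7 idx=3 pred=N actual=N -> ctr[3]=0
Ev 4: PC=1 idx=1 pred=N actual=T -> ctr[1]=1
Ev 5: PC=7 idx=3 pred=N actual=N -> ctr[3]=0
Ev 6: PC=6 idx=2 pred=N actual=T -> ctr[2]=1
Ev 7: PC=1 idx=1 pred=N actual=N -> ctr[1]=0
Ev 8: PC=1 idx=1 pred=N actual=N -> ctr[1]=0
Ev 9: PC=6 idx=2 pred=N actual=N -> ctr[2]=0
Ev 10: PC=1 idx=1 pred=N actual=N -> ctr[1]=0

Answer: N N N N N N N N N N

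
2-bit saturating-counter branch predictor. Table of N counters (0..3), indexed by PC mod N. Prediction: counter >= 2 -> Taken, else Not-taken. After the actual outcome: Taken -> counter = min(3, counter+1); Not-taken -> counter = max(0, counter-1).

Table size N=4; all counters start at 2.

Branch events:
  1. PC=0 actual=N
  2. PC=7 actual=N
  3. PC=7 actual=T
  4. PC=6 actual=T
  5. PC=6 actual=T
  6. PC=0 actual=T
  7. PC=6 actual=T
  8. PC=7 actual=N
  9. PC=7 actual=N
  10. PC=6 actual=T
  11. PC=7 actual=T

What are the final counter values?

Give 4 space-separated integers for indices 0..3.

Ev 1: PC=0 idx=0 pred=T actual=N -> ctr[0]=1
Ev 2: PC=7 idx=3 pred=T actual=N -> ctr[3]=1
Ev 3: PC=7 idx=3 pred=N actual=T -> ctr[3]=2
Ev 4: PC=6 idx=2 pred=T actual=T -> ctr[2]=3
Ev 5: PC=6 idx=2 pred=T actual=T -> ctr[2]=3
Ev 6: PC=0 idx=0 pred=N actual=T -> ctr[0]=2
Ev 7: PC=6 idx=2 pred=T actual=T -> ctr[2]=3
Ev 8: PC=7 idx=3 pred=T actual=N -> ctr[3]=1
Ev 9: PC=7 idx=3 pred=N actual=N -> ctr[3]=0
Ev 10: PC=6 idx=2 pred=T actual=T -> ctr[2]=3
Ev 11: PC=7 idx=3 pred=N actual=T -> ctr[3]=1

Answer: 2 2 3 1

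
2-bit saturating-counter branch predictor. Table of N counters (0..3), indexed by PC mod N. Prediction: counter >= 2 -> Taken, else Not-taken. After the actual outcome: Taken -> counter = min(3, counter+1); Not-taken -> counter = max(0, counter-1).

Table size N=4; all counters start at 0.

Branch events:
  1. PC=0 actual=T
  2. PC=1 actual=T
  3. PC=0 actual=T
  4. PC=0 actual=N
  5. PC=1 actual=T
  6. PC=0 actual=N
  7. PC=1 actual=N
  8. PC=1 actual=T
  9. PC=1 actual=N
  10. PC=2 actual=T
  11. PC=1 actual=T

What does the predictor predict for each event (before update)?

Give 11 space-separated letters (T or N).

Ev 1: PC=0 idx=0 pred=N actual=T -> ctr[0]=1
Ev 2: PC=1 idx=1 pred=N actual=T -> ctr[1]=1
Ev 3: PC=0 idx=0 pred=N actual=T -> ctr[0]=2
Ev 4: PC=0 idx=0 pred=T actual=N -> ctr[0]=1
Ev 5: PC=1 idx=1 pred=N actual=T -> ctr[1]=2
Ev 6: PC=0 idx=0 pred=N actual=N -> ctr[0]=0
Ev 7: PC=1 idx=1 pred=T actual=N -> ctr[1]=1
Ev 8: PC=1 idx=1 pred=N actual=T -> ctr[1]=2
Ev 9: PC=1 idx=1 pred=T actual=N -> ctr[1]=1
Ev 10: PC=2 idx=2 pred=N actual=T -> ctr[2]=1
Ev 11: PC=1 idx=1 pred=N actual=T -> ctr[1]=2

Answer: N N N T N N T N T N N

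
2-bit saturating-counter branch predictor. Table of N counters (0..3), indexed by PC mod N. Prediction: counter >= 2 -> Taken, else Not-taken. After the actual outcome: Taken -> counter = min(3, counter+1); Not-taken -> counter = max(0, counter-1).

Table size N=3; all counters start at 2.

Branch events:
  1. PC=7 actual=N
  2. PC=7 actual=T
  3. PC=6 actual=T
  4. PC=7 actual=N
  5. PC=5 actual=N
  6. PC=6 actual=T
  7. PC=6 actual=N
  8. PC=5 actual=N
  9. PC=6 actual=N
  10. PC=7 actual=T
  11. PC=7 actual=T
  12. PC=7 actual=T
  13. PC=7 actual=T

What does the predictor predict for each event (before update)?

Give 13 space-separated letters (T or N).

Answer: T N T T T T T N T N T T T

Derivation:
Ev 1: PC=7 idx=1 pred=T actual=N -> ctr[1]=1
Ev 2: PC=7 idx=1 pred=N actual=T -> ctr[1]=2
Ev 3: PC=6 idx=0 pred=T actual=T -> ctr[0]=3
Ev 4: PC=7 idx=1 pred=T actual=N -> ctr[1]=1
Ev 5: PC=5 idx=2 pred=T actual=N -> ctr[2]=1
Ev 6: PC=6 idx=0 pred=T actual=T -> ctr[0]=3
Ev 7: PC=6 idx=0 pred=T actual=N -> ctr[0]=2
Ev 8: PC=5 idx=2 pred=N actual=N -> ctr[2]=0
Ev 9: PC=6 idx=0 pred=T actual=N -> ctr[0]=1
Ev 10: PC=7 idx=1 pred=N actual=T -> ctr[1]=2
Ev 11: PC=7 idx=1 pred=T actual=T -> ctr[1]=3
Ev 12: PC=7 idx=1 pred=T actual=T -> ctr[1]=3
Ev 13: PC=7 idx=1 pred=T actual=T -> ctr[1]=3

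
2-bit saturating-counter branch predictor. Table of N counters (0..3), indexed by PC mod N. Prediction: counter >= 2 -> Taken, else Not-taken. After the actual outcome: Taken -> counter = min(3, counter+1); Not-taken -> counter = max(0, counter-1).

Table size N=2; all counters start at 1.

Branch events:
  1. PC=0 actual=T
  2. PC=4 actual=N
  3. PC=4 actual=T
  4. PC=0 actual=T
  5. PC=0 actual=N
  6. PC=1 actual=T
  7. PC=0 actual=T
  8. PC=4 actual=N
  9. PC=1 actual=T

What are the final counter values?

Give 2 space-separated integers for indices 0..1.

Answer: 2 3

Derivation:
Ev 1: PC=0 idx=0 pred=N actual=T -> ctr[0]=2
Ev 2: PC=4 idx=0 pred=T actual=N -> ctr[0]=1
Ev 3: PC=4 idx=0 pred=N actual=T -> ctr[0]=2
Ev 4: PC=0 idx=0 pred=T actual=T -> ctr[0]=3
Ev 5: PC=0 idx=0 pred=T actual=N -> ctr[0]=2
Ev 6: PC=1 idx=1 pred=N actual=T -> ctr[1]=2
Ev 7: PC=0 idx=0 pred=T actual=T -> ctr[0]=3
Ev 8: PC=4 idx=0 pred=T actual=N -> ctr[0]=2
Ev 9: PC=1 idx=1 pred=T actual=T -> ctr[1]=3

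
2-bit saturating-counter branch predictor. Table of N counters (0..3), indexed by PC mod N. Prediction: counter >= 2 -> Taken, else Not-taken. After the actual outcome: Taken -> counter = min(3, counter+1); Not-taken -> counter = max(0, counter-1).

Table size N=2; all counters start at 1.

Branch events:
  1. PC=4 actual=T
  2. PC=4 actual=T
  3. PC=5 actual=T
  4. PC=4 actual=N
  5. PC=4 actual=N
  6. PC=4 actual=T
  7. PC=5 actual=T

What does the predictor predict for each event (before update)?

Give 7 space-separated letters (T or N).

Ev 1: PC=4 idx=0 pred=N actual=T -> ctr[0]=2
Ev 2: PC=4 idx=0 pred=T actual=T -> ctr[0]=3
Ev 3: PC=5 idx=1 pred=N actual=T -> ctr[1]=2
Ev 4: PC=4 idx=0 pred=T actual=N -> ctr[0]=2
Ev 5: PC=4 idx=0 pred=T actual=N -> ctr[0]=1
Ev 6: PC=4 idx=0 pred=N actual=T -> ctr[0]=2
Ev 7: PC=5 idx=1 pred=T actual=T -> ctr[1]=3

Answer: N T N T T N T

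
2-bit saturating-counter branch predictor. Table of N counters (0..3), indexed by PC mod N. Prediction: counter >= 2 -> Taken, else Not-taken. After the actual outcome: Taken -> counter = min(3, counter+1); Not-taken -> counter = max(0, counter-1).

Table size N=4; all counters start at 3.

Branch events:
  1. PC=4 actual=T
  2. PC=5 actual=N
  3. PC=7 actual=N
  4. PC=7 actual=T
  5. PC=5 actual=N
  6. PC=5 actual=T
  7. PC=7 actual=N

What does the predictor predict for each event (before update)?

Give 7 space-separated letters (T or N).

Answer: T T T T T N T

Derivation:
Ev 1: PC=4 idx=0 pred=T actual=T -> ctr[0]=3
Ev 2: PC=5 idx=1 pred=T actual=N -> ctr[1]=2
Ev 3: PC=7 idx=3 pred=T actual=N -> ctr[3]=2
Ev 4: PC=7 idx=3 pred=T actual=T -> ctr[3]=3
Ev 5: PC=5 idx=1 pred=T actual=N -> ctr[1]=1
Ev 6: PC=5 idx=1 pred=N actual=T -> ctr[1]=2
Ev 7: PC=7 idx=3 pred=T actual=N -> ctr[3]=2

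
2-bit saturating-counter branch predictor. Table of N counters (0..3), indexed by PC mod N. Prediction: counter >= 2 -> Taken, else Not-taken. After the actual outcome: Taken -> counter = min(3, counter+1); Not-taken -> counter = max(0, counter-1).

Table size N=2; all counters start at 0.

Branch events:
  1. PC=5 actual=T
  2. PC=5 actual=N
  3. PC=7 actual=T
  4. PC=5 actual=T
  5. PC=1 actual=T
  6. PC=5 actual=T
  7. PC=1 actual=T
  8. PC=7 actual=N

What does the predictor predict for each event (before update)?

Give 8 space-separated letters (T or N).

Answer: N N N N T T T T

Derivation:
Ev 1: PC=5 idx=1 pred=N actual=T -> ctr[1]=1
Ev 2: PC=5 idx=1 pred=N actual=N -> ctr[1]=0
Ev 3: PC=7 idx=1 pred=N actual=T -> ctr[1]=1
Ev 4: PC=5 idx=1 pred=N actual=T -> ctr[1]=2
Ev 5: PC=1 idx=1 pred=T actual=T -> ctr[1]=3
Ev 6: PC=5 idx=1 pred=T actual=T -> ctr[1]=3
Ev 7: PC=1 idx=1 pred=T actual=T -> ctr[1]=3
Ev 8: PC=7 idx=1 pred=T actual=N -> ctr[1]=2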